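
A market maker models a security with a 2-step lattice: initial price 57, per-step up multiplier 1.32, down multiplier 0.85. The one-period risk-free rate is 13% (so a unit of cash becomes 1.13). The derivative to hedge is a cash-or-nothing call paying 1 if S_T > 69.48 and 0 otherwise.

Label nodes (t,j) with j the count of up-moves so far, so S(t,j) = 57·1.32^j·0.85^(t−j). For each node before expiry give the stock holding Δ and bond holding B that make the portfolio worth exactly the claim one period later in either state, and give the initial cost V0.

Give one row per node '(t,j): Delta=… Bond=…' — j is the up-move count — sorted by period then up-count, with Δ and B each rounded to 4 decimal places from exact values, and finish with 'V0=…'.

(0,0): Delta=0.0197 Bond=-0.8438
(1,0): Delta=0.0000 Bond=0.0000
(1,1): Delta=0.0283 Bond=-1.6005
V0=0.2779

No-arbitrage ⇒ martingale measure with p* = (R−d)/(u−d) = 0.5957.
Terminal payoffs: V(2,0)=0.0000, V(2,1)=0.0000, V(2,2)=1.0000
(1,0): S=48.4500. Δ = (V_up−V_dn)/(S_up−S_dn) = (0.0000−0.0000)/(63.9540−41.1825) = 0.0000. V = [p*·0.0000 + (1−p*)·0.0000]/1.13 = 0.0000. B = V − Δ·S = 0.0000.
(1,1): S=75.2400. Δ = (V_up−V_dn)/(S_up−S_dn) = (1.0000−0.0000)/(99.3168−63.9540) = 0.0283. V = [p*·1.0000 + (1−p*)·0.0000]/1.13 = 0.5272. B = V − Δ·S = -1.6005.
(0,0): S=57.0000. Δ = (V_up−V_dn)/(S_up−S_dn) = (0.5272−0.0000)/(75.2400−48.4500) = 0.0197. V = [p*·0.5272 + (1−p*)·0.0000]/1.13 = 0.2779. B = V − Δ·S = -0.8438.
Each (Δ,B) replicates both successor values, so the strategy is self-financing and V0 is arbitrage-free.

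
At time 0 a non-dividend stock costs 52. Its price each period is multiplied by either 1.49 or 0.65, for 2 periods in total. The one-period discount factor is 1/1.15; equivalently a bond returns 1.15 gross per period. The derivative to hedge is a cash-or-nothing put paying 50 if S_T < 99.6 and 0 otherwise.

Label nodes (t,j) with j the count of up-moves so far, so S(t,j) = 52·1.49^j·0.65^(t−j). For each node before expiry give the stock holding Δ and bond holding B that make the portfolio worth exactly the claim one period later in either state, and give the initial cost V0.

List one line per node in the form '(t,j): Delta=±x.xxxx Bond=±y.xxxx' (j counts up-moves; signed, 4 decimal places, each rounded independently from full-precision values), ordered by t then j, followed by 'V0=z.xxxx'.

(0,0): Delta=-0.5925 Bond=55.2212
(1,0): Delta=0.0000 Bond=43.4783
(1,1): Delta=-0.7682 Bond=77.1222
V0=24.4118

Since d<R<u, set p* = (R−d)/(u−d) = 0.5952; price each node as the discounted p*-expectation of its children.
Terminal payoffs: V(2,0)=50.0000, V(2,1)=50.0000, V(2,2)=0.0000
(1,0): S=33.8000. Δ = (V_up−V_dn)/(S_up−S_dn) = (50.0000−50.0000)/(50.3620−21.9700) = 0.0000. V = [p*·50.0000 + (1−p*)·50.0000]/1.15 = 43.4783. B = V − Δ·S = 43.4783.
(1,1): S=77.4800. Δ = (V_up−V_dn)/(S_up−S_dn) = (0.0000−50.0000)/(115.4452−50.3620) = -0.7682. V = [p*·0.0000 + (1−p*)·50.0000]/1.15 = 17.5983. B = V − Δ·S = 77.1222.
(0,0): S=52.0000. Δ = (V_up−V_dn)/(S_up−S_dn) = (17.5983−43.4783)/(77.4800−33.8000) = -0.5925. V = [p*·17.5983 + (1−p*)·43.4783]/1.15 = 24.4118. B = V − Δ·S = 55.2212.
Check: Δ(0,0)·S0 + B(0,0) = 24.4118 = V0.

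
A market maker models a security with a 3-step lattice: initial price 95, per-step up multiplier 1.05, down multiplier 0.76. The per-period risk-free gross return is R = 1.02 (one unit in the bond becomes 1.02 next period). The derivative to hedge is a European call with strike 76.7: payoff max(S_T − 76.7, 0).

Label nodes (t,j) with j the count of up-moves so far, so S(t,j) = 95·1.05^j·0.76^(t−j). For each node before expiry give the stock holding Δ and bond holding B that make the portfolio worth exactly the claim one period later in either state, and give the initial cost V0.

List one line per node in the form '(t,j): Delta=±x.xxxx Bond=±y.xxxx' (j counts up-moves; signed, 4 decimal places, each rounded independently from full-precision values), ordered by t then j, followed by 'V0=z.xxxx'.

The replicating-portfolio and risk-neutral prices coincide; use p* = (1.02−0.76)/(1.05−0.76) = 0.8966 for the latter.
At expiry t=3: V(3,0)=0.0000, V(3,1)=0.0000, V(3,2)=2.9005, V(3,3)=33.2744
Node (2,0) S=54.8720: V=(p*·0.0000+(1−p*)·0.0000)/1.02=0.0000; Δ=(0.0000−0.0000)/(57.6156−41.7027)=0.0000; B=V−Δ·S=0.0000
Node (2,1) S=75.8100: V=(p*·2.9005+(1−p*)·0.0000)/1.02=2.5495; Δ=(2.9005−0.0000)/(79.6005−57.6156)=0.1319; B=V−Δ·S=-7.4523
Node (2,2) S=104.7375: V=(p*·33.2744+(1−p*)·2.9005)/1.02=29.5414; Δ=(33.2744−2.9005)/(109.9744−79.6005)=1.0000; B=V−Δ·S=-75.1961
Node (1,0) S=72.2000: V=(p*·2.5495+(1−p*)·0.0000)/1.02=2.2409; Δ=(2.5495−0.0000)/(75.8100−54.8720)=0.1218; B=V−Δ·S=-6.5503
Node (1,1) S=99.7500: V=(p*·29.5414+(1−p*)·2.5495)/1.02=26.2247; Δ=(29.5414−2.5495)/(104.7375−75.8100)=0.9331; B=V−Δ·S=-66.8511
Node (0,0) S=95.0000: V=(p*·26.2247+(1−p*)·2.2409)/1.02=23.2780; Δ=(26.2247−2.2409)/(99.7500−72.2000)=0.8706; B=V−Δ·S=-59.4246
Root portfolio cost Δ·95+B reproduces V0=23.2780.

(0,0): Delta=0.8706 Bond=-59.4246
(1,0): Delta=0.1218 Bond=-6.5503
(1,1): Delta=0.9331 Bond=-66.8511
(2,0): Delta=0.0000 Bond=0.0000
(2,1): Delta=0.1319 Bond=-7.4523
(2,2): Delta=1.0000 Bond=-75.1961
V0=23.2780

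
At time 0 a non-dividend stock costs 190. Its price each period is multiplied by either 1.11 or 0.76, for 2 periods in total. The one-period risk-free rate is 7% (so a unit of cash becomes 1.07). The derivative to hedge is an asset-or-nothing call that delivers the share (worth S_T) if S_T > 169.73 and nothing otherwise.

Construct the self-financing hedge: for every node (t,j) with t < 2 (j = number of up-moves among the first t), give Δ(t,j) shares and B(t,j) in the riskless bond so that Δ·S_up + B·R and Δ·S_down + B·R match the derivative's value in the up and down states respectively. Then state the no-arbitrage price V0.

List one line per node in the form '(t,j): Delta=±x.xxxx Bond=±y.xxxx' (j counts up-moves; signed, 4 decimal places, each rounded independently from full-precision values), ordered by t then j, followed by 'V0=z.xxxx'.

(0,0): Delta=2.9140 Bond=-393.2522
(1,0): Delta=0.0000 Bond=0.0000
(1,1): Delta=3.1714 Bond=-475.0741
V0=160.4055

Under the risk-neutral measure, an up-move has probability p* = (R−d)/(u−d) = 0.8857 and values discount at R = 1.07.
Payoff layer (t=2): V(2,0)=0.0000, V(2,1)=0.0000, V(2,2)=234.0990
Node (1,0) S=144.4000: V=(p*·0.0000+(1−p*)·0.0000)/1.07=0.0000; Δ=(0.0000−0.0000)/(160.2840−109.7440)=0.0000; B=V−Δ·S=0.0000
Node (1,1) S=210.9000: V=(p*·234.0990+(1−p*)·0.0000)/1.07=193.7802; Δ=(234.0990−0.0000)/(234.0990−160.2840)=3.1714; B=V−Δ·S=-475.0741
Node (0,0) S=190.0000: V=(p*·193.7802+(1−p*)·0.0000)/1.07=160.4055; Δ=(193.7802−0.0000)/(210.9000−144.4000)=2.9140; B=V−Δ·S=-393.2522
Root portfolio cost Δ·190+B reproduces V0=160.4055.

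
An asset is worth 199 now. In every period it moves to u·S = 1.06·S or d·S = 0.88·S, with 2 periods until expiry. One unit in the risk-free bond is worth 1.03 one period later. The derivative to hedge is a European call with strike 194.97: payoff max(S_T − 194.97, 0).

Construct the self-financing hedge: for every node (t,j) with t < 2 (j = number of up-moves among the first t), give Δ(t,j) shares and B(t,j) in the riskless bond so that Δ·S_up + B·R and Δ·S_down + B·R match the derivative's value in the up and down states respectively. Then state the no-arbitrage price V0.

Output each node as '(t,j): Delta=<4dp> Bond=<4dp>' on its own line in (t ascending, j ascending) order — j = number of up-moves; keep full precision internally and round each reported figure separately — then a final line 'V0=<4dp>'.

No-arbitrage ⇒ martingale measure with p* = (R−d)/(u−d) = 0.8333.
Terminal payoffs: V(2,0)=0.0000, V(2,1)=0.0000, V(2,2)=28.6264
  t=1,j=0: stock 175.1200 → up 185.6272 (V=0.0000), down 154.1056 (V=0.0000). Price 0.0000; hedge Δ=0.0000, bond B=0.0000.
  t=1,j=1: stock 210.9400 → up 223.5964 (V=28.6264), down 185.6272 (V=0.0000). Price 23.1605; hedge Δ=0.7539, bond B=-135.8750.
  t=0,j=0: stock 199.0000 → up 210.9400 (V=23.1605), down 175.1200 (V=0.0000). Price 18.7383; hedge Δ=0.6466, bond B=-109.9313.
Each (Δ,B) replicates both successor values, so the strategy is self-financing and V0 is arbitrage-free.

(0,0): Delta=0.6466 Bond=-109.9313
(1,0): Delta=0.0000 Bond=0.0000
(1,1): Delta=0.7539 Bond=-135.8750
V0=18.7383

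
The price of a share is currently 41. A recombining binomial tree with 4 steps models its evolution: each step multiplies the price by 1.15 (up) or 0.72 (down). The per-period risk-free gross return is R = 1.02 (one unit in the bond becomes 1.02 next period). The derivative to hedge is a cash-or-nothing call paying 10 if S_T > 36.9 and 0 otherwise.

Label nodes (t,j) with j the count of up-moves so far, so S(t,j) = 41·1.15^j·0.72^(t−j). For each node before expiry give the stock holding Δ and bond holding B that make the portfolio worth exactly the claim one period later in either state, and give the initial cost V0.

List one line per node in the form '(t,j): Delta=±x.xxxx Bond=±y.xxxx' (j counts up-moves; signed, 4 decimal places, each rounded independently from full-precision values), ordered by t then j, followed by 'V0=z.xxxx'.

(0,0): Delta=0.2360 Bond=-3.6918
(1,0): Delta=0.3686 Bond=-7.6801
(1,1): Delta=0.2000 Bond=-2.0694
(2,0): Delta=0.0000 Bond=0.0000
(2,1): Delta=0.4686 Bond=-11.2284
(2,2): Delta=0.1271 Bond=1.8402
(3,0): Delta=0.0000 Bond=0.0000
(3,1): Delta=0.0000 Bond=0.0000
(3,2): Delta=0.5957 Bond=-16.4159
(3,3): Delta=0.0000 Bond=9.8039
V0=5.9828

Risk-neutral probability p* = (R−d)/(u−d) = (1.02−0.72)/(1.15−0.72) = 0.6977.
Payoff layer (t=4): V(4,0)=0.0000, V(4,1)=0.0000, V(4,2)=0.0000, V(4,3)=10.0000, V(4,4)=10.0000
Node (3,0) S=15.3032: V=(p*·0.0000+(1−p*)·0.0000)/1.02=0.0000; Δ=(0.0000−0.0000)/(17.5986−11.0183)=0.0000; B=V−Δ·S=0.0000
Node (3,1) S=24.4426: V=(p*·0.0000+(1−p*)·0.0000)/1.02=0.0000; Δ=(0.0000−0.0000)/(28.1089−17.5986)=0.0000; B=V−Δ·S=0.0000
Node (3,2) S=39.0402: V=(p*·10.0000+(1−p*)·0.0000)/1.02=6.8399; Δ=(10.0000−0.0000)/(44.8962−28.1089)=0.5957; B=V−Δ·S=-16.4159
Node (3,3) S=62.3559: V=(p*·10.0000+(1−p*)·10.0000)/1.02=9.8039; Δ=(10.0000−10.0000)/(71.7093−44.8962)=0.0000; B=V−Δ·S=9.8039
Node (2,0) S=21.2544: V=(p*·0.0000+(1−p*)·0.0000)/1.02=0.0000; Δ=(0.0000−0.0000)/(24.4426−15.3032)=0.0000; B=V−Δ·S=0.0000
Node (2,1) S=33.9480: V=(p*·6.8399+(1−p*)·0.0000)/1.02=4.6785; Δ=(6.8399−0.0000)/(39.0402−24.4426)=0.4686; B=V−Δ·S=-11.2284
Node (2,2) S=54.2225: V=(p*·9.8039+(1−p*)·6.8399)/1.02=8.7332; Δ=(9.8039−6.8399)/(62.3559−39.0402)=0.1271; B=V−Δ·S=1.8402
Node (1,0) S=29.5200: V=(p*·4.6785+(1−p*)·0.0000)/1.02=3.2001; Δ=(4.6785−0.0000)/(33.9480−21.2544)=0.3686; B=V−Δ·S=-7.6801
Node (1,1) S=47.1500: V=(p*·8.7332+(1−p*)·4.6785)/1.02=7.3601; Δ=(8.7332−4.6785)/(54.2225−33.9480)=0.2000; B=V−Δ·S=-2.0694
Node (0,0) S=41.0000: V=(p*·7.3601+(1−p*)·3.2001)/1.02=5.9828; Δ=(7.3601−3.2001)/(47.1500−29.5200)=0.2360; B=V−Δ·S=-3.6918
The time-0 hedge costs 5.9828, which is the no-arbitrage price.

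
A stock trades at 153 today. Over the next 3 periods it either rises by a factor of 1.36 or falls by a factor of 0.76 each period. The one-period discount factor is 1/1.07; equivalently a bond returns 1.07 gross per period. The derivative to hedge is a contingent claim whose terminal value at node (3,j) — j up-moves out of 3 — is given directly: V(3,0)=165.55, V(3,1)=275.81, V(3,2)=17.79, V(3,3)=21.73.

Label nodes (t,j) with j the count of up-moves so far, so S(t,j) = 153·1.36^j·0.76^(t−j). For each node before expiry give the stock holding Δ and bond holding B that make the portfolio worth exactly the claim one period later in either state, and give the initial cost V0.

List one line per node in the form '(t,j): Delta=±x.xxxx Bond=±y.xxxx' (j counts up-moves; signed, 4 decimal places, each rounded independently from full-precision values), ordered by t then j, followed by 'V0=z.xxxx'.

Risk-neutral probability p* = (R−d)/(u−d) = (1.07−0.76)/(1.36−0.76) = 0.5167.
Terminal payoffs: V(3,0)=165.5500, V(3,1)=275.8100, V(3,2)=17.7900, V(3,3)=21.7300
  t=2,j=0: stock 88.3728 → up 120.1870 (V=275.8100), down 67.1633 (V=165.5500). Price 207.9604; hedge Δ=2.0794, bond B=24.1938.
  t=2,j=1: stock 158.1408 → up 215.0715 (V=17.7900), down 120.1870 (V=275.8100). Price 133.1773; hedge Δ=-2.7193, bond B=563.2106.
  t=2,j=2: stock 282.9888 → up 384.8648 (V=21.7300), down 215.0715 (V=17.7900). Price 18.5287; hedge Δ=0.0232, bond B=11.9620.
  t=1,j=0: stock 116.2800 → up 158.1408 (V=133.1773), down 88.3728 (V=207.9604). Price 158.2453; hedge Δ=-1.0719, bond B=282.8839.
  t=1,j=1: stock 208.0800 → up 282.9888 (V=18.5287), down 158.1408 (V=133.1773). Price 69.1048; hedge Δ=-0.9183, bond B=260.1858.
  t=0,j=0: stock 153.0000 → up 208.0800 (V=69.1048), down 116.2800 (V=158.2453). Price 104.8499; hedge Δ=-0.9710, bond B=253.4173.
Self-financing check: at every node Δ·S+B equals the discounted successor values.

(0,0): Delta=-0.9710 Bond=253.4173
(1,0): Delta=-1.0719 Bond=282.8839
(1,1): Delta=-0.9183 Bond=260.1858
(2,0): Delta=2.0794 Bond=24.1938
(2,1): Delta=-2.7193 Bond=563.2106
(2,2): Delta=0.0232 Bond=11.9620
V0=104.8499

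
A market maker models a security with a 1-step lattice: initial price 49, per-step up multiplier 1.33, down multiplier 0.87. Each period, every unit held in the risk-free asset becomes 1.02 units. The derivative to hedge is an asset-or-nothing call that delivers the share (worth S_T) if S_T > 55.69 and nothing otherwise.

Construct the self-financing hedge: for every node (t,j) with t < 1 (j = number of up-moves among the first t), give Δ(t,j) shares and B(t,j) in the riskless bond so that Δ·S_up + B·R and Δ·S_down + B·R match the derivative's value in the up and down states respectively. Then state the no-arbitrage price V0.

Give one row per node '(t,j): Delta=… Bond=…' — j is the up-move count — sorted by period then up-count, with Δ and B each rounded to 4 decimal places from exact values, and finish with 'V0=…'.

(0,0): Delta=2.8913 Bond=-120.8395
V0=20.8344

Risk-neutral probability p* = (R−d)/(u−d) = (1.02−0.87)/(1.33−0.87) = 0.3261.
Payoff layer (t=1): V(1,0)=0.0000, V(1,1)=65.1700
  t=0,j=0: stock 49.0000 → up 65.1700 (V=65.1700), down 42.6300 (V=0.0000). Price 20.8344; hedge Δ=2.8913, bond B=-120.8395.
Root portfolio cost Δ·49+B reproduces V0=20.8344.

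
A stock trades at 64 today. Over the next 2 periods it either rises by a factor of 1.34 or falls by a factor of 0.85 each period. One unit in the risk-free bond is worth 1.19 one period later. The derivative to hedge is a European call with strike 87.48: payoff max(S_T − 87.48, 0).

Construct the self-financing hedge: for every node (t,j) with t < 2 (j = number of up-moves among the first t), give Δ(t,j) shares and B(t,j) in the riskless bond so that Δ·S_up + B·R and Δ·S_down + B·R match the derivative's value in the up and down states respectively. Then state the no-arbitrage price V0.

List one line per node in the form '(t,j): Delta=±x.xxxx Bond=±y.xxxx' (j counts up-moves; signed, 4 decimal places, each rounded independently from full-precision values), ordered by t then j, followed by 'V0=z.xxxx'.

(0,0): Delta=0.5102 Bond=-23.3223
(1,0): Delta=0.0000 Bond=0.0000
(1,1): Delta=0.6529 Bond=-39.9977
V0=9.3289

No-arbitrage ⇒ martingale measure with p* = (R−d)/(u−d) = 0.6939.
Payoff layer (t=2): V(2,0)=0.0000, V(2,1)=0.0000, V(2,2)=27.4384
(1,0): S=54.4000. Δ = (V_up−V_dn)/(S_up−S_dn) = (0.0000−0.0000)/(72.8960−46.2400) = 0.0000. V = [p*·0.0000 + (1−p*)·0.0000]/1.19 = 0.0000. B = V − Δ·S = 0.0000.
(1,1): S=85.7600. Δ = (V_up−V_dn)/(S_up−S_dn) = (27.4384−0.0000)/(114.9184−72.8960) = 0.6529. V = [p*·27.4384 + (1−p*)·0.0000]/1.19 = 15.9991. B = V − Δ·S = -39.9977.
(0,0): S=64.0000. Δ = (V_up−V_dn)/(S_up−S_dn) = (15.9991−0.0000)/(85.7600−54.4000) = 0.5102. V = [p*·15.9991 + (1−p*)·0.0000]/1.19 = 9.3289. B = V − Δ·S = -23.3223.
The time-0 hedge costs 9.3289, which is the no-arbitrage price.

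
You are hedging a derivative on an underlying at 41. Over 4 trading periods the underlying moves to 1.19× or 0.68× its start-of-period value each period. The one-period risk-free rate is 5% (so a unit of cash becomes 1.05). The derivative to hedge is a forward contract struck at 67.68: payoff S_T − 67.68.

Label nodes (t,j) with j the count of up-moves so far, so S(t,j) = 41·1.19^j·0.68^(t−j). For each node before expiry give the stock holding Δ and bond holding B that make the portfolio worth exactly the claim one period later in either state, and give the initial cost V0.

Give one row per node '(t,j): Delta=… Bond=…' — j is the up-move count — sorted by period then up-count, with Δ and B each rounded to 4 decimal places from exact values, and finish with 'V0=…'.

(0,0): Delta=1.0000 Bond=-55.6805
(1,0): Delta=1.0000 Bond=-58.4645
(1,1): Delta=1.0000 Bond=-58.4645
(2,0): Delta=1.0000 Bond=-61.3878
(2,1): Delta=1.0000 Bond=-61.3878
(2,2): Delta=1.0000 Bond=-61.3878
(3,0): Delta=1.0000 Bond=-64.4571
(3,1): Delta=1.0000 Bond=-64.4571
(3,2): Delta=1.0000 Bond=-64.4571
(3,3): Delta=1.0000 Bond=-64.4571
V0=-14.6805

Since d<R<u, set p* = (R−d)/(u−d) = 0.7255; price each node as the discounted p*-expectation of its children.
Terminal payoffs: V(4,0)=-58.9136, V(4,1)=-52.3389, V(4,2)=-40.8330, V(4,3)=-20.6978, V(4,4)=14.5389
(3,0): S=12.8917. Δ = (V_up−V_dn)/(S_up−S_dn) = (-52.3389−-58.9136)/(15.3411−8.7664) = 1.0000. V = [p*·-52.3389 + (1−p*)·-58.9136]/1.05 = -51.5654. B = V − Δ·S = -64.4571.
(3,1): S=22.5605. Δ = (V_up−V_dn)/(S_up−S_dn) = (-40.8330−-52.3389)/(26.8470−15.3411) = 1.0000. V = [p*·-40.8330 + (1−p*)·-52.3389]/1.05 = -41.8966. B = V − Δ·S = -64.4571.
(3,2): S=39.4809. Δ = (V_up−V_dn)/(S_up−S_dn) = (-20.6978−-40.8330)/(46.9822−26.8470) = 1.0000. V = [p*·-20.6978 + (1−p*)·-40.8330]/1.05 = -24.9763. B = V − Δ·S = -64.4571.
(3,3): S=69.0915. Δ = (V_up−V_dn)/(S_up−S_dn) = (14.5389−-20.6978)/(82.2189−46.9822) = 1.0000. V = [p*·14.5389 + (1−p*)·-20.6978]/1.05 = 4.6344. B = V − Δ·S = -64.4571.
(2,0): S=18.9584. Δ = (V_up−V_dn)/(S_up−S_dn) = (-41.8966−-51.5654)/(22.5605−12.8917) = 1.0000. V = [p*·-41.8966 + (1−p*)·-51.5654]/1.05 = -42.4294. B = V − Δ·S = -61.3878.
(2,1): S=33.1772. Δ = (V_up−V_dn)/(S_up−S_dn) = (-24.9763−-41.8966)/(39.4809−22.5605) = 1.0000. V = [p*·-24.9763 + (1−p*)·-41.8966]/1.05 = -28.2106. B = V − Δ·S = -61.3878.
(2,2): S=58.0601. Δ = (V_up−V_dn)/(S_up−S_dn) = (4.6344−-24.9763)/(69.0915−39.4809) = 1.0000. V = [p*·4.6344 + (1−p*)·-24.9763]/1.05 = -3.3277. B = V − Δ·S = -61.3878.
(1,0): S=27.8800. Δ = (V_up−V_dn)/(S_up−S_dn) = (-28.2106−-42.4294)/(33.1772−18.9584) = 1.0000. V = [p*·-28.2106 + (1−p*)·-42.4294]/1.05 = -30.5845. B = V − Δ·S = -58.4645.
(1,1): S=48.7900. Δ = (V_up−V_dn)/(S_up−S_dn) = (-3.3277−-28.2106)/(58.0601−33.1772) = 1.0000. V = [p*·-3.3277 + (1−p*)·-28.2106]/1.05 = -9.6745. B = V − Δ·S = -58.4645.
(0,0): S=41.0000. Δ = (V_up−V_dn)/(S_up−S_dn) = (-9.6745−-30.5845)/(48.7900−27.8800) = 1.0000. V = [p*·-9.6745 + (1−p*)·-30.5845]/1.05 = -14.6805. B = V − Δ·S = -55.6805.
The time-0 hedge costs -14.6805, which is the no-arbitrage price.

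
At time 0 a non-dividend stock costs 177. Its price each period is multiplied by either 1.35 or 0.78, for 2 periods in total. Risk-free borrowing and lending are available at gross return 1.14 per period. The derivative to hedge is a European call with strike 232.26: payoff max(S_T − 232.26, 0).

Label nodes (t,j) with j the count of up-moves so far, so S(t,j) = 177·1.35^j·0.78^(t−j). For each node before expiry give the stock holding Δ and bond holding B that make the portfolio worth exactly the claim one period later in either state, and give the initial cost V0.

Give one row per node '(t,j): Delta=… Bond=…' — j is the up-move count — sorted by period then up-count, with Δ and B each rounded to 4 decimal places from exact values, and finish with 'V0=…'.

Since d<R<u, set p* = (R−d)/(u−d) = 0.6316; price each node as the discounted p*-expectation of its children.
Terminal payoffs: V(2,0)=0.0000, V(2,1)=0.0000, V(2,2)=90.3225
Node (1,0) S=138.0600: V=(p*·0.0000+(1−p*)·0.0000)/1.14=0.0000; Δ=(0.0000−0.0000)/(186.3810−107.6868)=0.0000; B=V−Δ·S=0.0000
Node (1,1) S=238.9500: V=(p*·90.3225+(1−p*)·0.0000)/1.14=50.0402; Δ=(90.3225−0.0000)/(322.5825−186.3810)=0.6632; B=V−Δ·S=-108.4204
Node (0,0) S=177.0000: V=(p*·50.0402+(1−p*)·0.0000)/1.14=27.7231; Δ=(50.0402−0.0000)/(238.9500−138.0600)=0.4960; B=V−Δ·S=-60.0667
Check: Δ(0,0)·S0 + B(0,0) = 27.7231 = V0.

(0,0): Delta=0.4960 Bond=-60.0667
(1,0): Delta=0.0000 Bond=0.0000
(1,1): Delta=0.6632 Bond=-108.4204
V0=27.7231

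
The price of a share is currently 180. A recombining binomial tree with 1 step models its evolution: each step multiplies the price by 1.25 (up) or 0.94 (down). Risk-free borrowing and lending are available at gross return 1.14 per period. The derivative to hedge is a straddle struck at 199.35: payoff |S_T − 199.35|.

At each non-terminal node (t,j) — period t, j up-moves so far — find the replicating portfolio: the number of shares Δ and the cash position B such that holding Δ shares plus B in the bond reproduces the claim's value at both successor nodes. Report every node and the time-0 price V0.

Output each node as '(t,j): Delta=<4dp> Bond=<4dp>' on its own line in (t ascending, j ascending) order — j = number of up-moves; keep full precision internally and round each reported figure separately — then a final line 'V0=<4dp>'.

Since d<R<u, set p* = (R−d)/(u−d) = 0.6452; price each node as the discounted p*-expectation of its children.
At expiry t=1: V(1,0)=30.1500, V(1,1)=25.6500
(0,0): S=180.0000. Δ = (V_up−V_dn)/(S_up−S_dn) = (25.6500−30.1500)/(225.0000−169.2000) = -0.0806. V = [p*·25.6500 + (1−p*)·30.1500]/1.14 = 23.9007. B = V − Δ·S = 38.4168.
The time-0 hedge costs 23.9007, which is the no-arbitrage price.

(0,0): Delta=-0.0806 Bond=38.4168
V0=23.9007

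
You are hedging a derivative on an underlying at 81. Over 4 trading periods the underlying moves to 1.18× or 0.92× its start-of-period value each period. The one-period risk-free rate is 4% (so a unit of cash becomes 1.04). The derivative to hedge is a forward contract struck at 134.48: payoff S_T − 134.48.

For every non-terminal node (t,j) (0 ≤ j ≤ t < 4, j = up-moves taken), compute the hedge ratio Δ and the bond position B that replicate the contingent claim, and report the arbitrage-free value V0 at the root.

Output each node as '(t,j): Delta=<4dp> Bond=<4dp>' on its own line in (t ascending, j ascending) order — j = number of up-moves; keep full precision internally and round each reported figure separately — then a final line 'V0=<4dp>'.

(0,0): Delta=1.0000 Bond=-114.9541
(1,0): Delta=1.0000 Bond=-119.5522
(1,1): Delta=1.0000 Bond=-119.5522
(2,0): Delta=1.0000 Bond=-124.3343
(2,1): Delta=1.0000 Bond=-124.3343
(2,2): Delta=1.0000 Bond=-124.3343
(3,0): Delta=1.0000 Bond=-129.3077
(3,1): Delta=1.0000 Bond=-129.3077
(3,2): Delta=1.0000 Bond=-129.3077
(3,3): Delta=1.0000 Bond=-129.3077
V0=-33.9541

Risk-neutral probability p* = (R−d)/(u−d) = (1.04−0.92)/(1.18−0.92) = 0.4615.
Terminal payoffs: V(4,0)=-76.4522, V(4,1)=-60.0530, V(4,2)=-39.0193, V(4,3)=-12.0413, V(4,4)=22.5610
Node (3,0) S=63.0737: V=(p*·-60.0530+(1−p*)·-76.4522)/1.04=-66.2340; Δ=(-60.0530−-76.4522)/(74.4270−58.0278)=1.0000; B=V−Δ·S=-129.3077
Node (3,1) S=80.8989: V=(p*·-39.0193+(1−p*)·-60.0530)/1.04=-48.4088; Δ=(-39.0193−-60.0530)/(95.4607−74.4270)=1.0000; B=V−Δ·S=-129.3077
Node (3,2) S=103.7616: V=(p*·-12.0413+(1−p*)·-39.0193)/1.04=-25.5460; Δ=(-12.0413−-39.0193)/(122.4387−95.4607)=1.0000; B=V−Δ·S=-129.3077
Node (3,3) S=133.0856: V=(p*·22.5610+(1−p*)·-12.0413)/1.04=3.7779; Δ=(22.5610−-12.0413)/(157.0410−122.4387)=1.0000; B=V−Δ·S=-129.3077
Node (2,0) S=68.5584: V=(p*·-48.4088+(1−p*)·-66.2340)/1.04=-55.7759; Δ=(-48.4088−-66.2340)/(80.8989−63.0737)=1.0000; B=V−Δ·S=-124.3343
Node (2,1) S=87.9336: V=(p*·-25.5460+(1−p*)·-48.4088)/1.04=-36.4007; Δ=(-25.5460−-48.4088)/(103.7616−80.8989)=1.0000; B=V−Δ·S=-124.3343
Node (2,2) S=112.7844: V=(p*·3.7779+(1−p*)·-25.5460)/1.04=-11.5499; Δ=(3.7779−-25.5460)/(133.0856−103.7616)=1.0000; B=V−Δ·S=-124.3343
Node (1,0) S=74.5200: V=(p*·-36.4007+(1−p*)·-55.7759)/1.04=-45.0322; Δ=(-36.4007−-55.7759)/(87.9336−68.5584)=1.0000; B=V−Δ·S=-119.5522
Node (1,1) S=95.5800: V=(p*·-11.5499+(1−p*)·-36.4007)/1.04=-23.9722; Δ=(-11.5499−-36.4007)/(112.7844−87.9336)=1.0000; B=V−Δ·S=-119.5522
Node (0,0) S=81.0000: V=(p*·-23.9722+(1−p*)·-45.0322)/1.04=-33.9541; Δ=(-23.9722−-45.0322)/(95.5800−74.5200)=1.0000; B=V−Δ·S=-114.9541
Check: Δ(0,0)·S0 + B(0,0) = -33.9541 = V0.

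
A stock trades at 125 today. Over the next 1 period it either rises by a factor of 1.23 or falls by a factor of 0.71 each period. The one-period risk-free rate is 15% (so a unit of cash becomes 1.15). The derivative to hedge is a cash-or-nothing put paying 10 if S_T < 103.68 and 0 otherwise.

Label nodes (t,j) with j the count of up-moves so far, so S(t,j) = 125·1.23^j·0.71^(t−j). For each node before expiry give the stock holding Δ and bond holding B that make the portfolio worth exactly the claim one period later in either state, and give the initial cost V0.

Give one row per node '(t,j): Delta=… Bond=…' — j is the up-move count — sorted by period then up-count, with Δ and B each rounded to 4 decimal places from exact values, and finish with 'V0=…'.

(0,0): Delta=-0.1538 Bond=20.5686
V0=1.3378

The replicating-portfolio and risk-neutral prices coincide; use p* = (1.15−0.71)/(1.23−0.71) = 0.8462 for the latter.
At expiry t=1: V(1,0)=10.0000, V(1,1)=0.0000
Node (0,0) S=125.0000: V=(p*·0.0000+(1−p*)·10.0000)/1.15=1.3378; Δ=(0.0000−10.0000)/(153.7500−88.7500)=-0.1538; B=V−Δ·S=20.5686
Check: Δ(0,0)·S0 + B(0,0) = 1.3378 = V0.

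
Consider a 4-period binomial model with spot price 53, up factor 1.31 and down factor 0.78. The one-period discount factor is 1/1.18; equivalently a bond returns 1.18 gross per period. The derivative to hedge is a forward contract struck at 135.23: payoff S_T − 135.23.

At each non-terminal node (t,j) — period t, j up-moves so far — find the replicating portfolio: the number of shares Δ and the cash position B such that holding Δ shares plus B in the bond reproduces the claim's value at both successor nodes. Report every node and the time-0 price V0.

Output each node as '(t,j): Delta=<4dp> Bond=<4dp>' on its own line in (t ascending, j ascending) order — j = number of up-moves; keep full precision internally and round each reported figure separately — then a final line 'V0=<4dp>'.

Risk-neutral probability p* = (R−d)/(u−d) = (1.18−0.78)/(1.31−0.78) = 0.7547.
Terminal payoffs: V(4,0)=-115.6120, V(4,1)=-102.2819, V(4,2)=-79.8940, V(4,3)=-42.2939, V(4,4)=20.8550
(3,0): S=25.1513. Δ = (V_up−V_dn)/(S_up−S_dn) = (-102.2819−-115.6120)/(32.9481−19.6180) = 1.0000. V = [p*·-102.2819 + (1−p*)·-115.6120]/1.18 = -89.4504. B = V − Δ·S = -114.6017.
(3,1): S=42.2412. Δ = (V_up−V_dn)/(S_up−S_dn) = (-79.8940−-102.2819)/(55.3360−32.9481) = 1.0000. V = [p*·-79.8940 + (1−p*)·-102.2819]/1.18 = -72.3605. B = V − Δ·S = -114.6017.
(3,2): S=70.9436. Δ = (V_up−V_dn)/(S_up−S_dn) = (-42.2939−-79.8940)/(92.9361−55.3360) = 1.0000. V = [p*·-42.2939 + (1−p*)·-79.8940]/1.18 = -43.6581. B = V − Δ·S = -114.6017.
(3,3): S=119.1488. Δ = (V_up−V_dn)/(S_up−S_dn) = (20.8550−-42.2939)/(156.0850−92.9361) = 1.0000. V = [p*·20.8550 + (1−p*)·-42.2939]/1.18 = 4.5471. B = V − Δ·S = -114.6017.
(2,0): S=32.2452. Δ = (V_up−V_dn)/(S_up−S_dn) = (-72.3605−-89.4504)/(42.2412−25.1513) = 1.0000. V = [p*·-72.3605 + (1−p*)·-89.4504]/1.18 = -64.8749. B = V − Δ·S = -97.1201.
(2,1): S=54.1554. Δ = (V_up−V_dn)/(S_up−S_dn) = (-43.6581−-72.3605)/(70.9436−42.2412) = 1.0000. V = [p*·-43.6581 + (1−p*)·-72.3605]/1.18 = -42.9647. B = V − Δ·S = -97.1201.
(2,2): S=90.9533. Δ = (V_up−V_dn)/(S_up−S_dn) = (4.5471−-43.6581)/(119.1488−70.9436) = 1.0000. V = [p*·4.5471 + (1−p*)·-43.6581]/1.18 = -6.1668. B = V − Δ·S = -97.1201.
(1,0): S=41.3400. Δ = (V_up−V_dn)/(S_up−S_dn) = (-42.9647−-64.8749)/(54.1554−32.2452) = 1.0000. V = [p*·-42.9647 + (1−p*)·-64.8749]/1.18 = -40.9652. B = V − Δ·S = -82.3052.
(1,1): S=69.4300. Δ = (V_up−V_dn)/(S_up−S_dn) = (-6.1668−-42.9647)/(90.9533−54.1554) = 1.0000. V = [p*·-6.1668 + (1−p*)·-42.9647]/1.18 = -12.8752. B = V − Δ·S = -82.3052.
(0,0): S=53.0000. Δ = (V_up−V_dn)/(S_up−S_dn) = (-12.8752−-40.9652)/(69.4300−41.3400) = 1.0000. V = [p*·-12.8752 + (1−p*)·-40.9652]/1.18 = -16.7501. B = V − Δ·S = -69.7501.
Each (Δ,B) replicates both successor values, so the strategy is self-financing and V0 is arbitrage-free.

(0,0): Delta=1.0000 Bond=-69.7501
(1,0): Delta=1.0000 Bond=-82.3052
(1,1): Delta=1.0000 Bond=-82.3052
(2,0): Delta=1.0000 Bond=-97.1201
(2,1): Delta=1.0000 Bond=-97.1201
(2,2): Delta=1.0000 Bond=-97.1201
(3,0): Delta=1.0000 Bond=-114.6017
(3,1): Delta=1.0000 Bond=-114.6017
(3,2): Delta=1.0000 Bond=-114.6017
(3,3): Delta=1.0000 Bond=-114.6017
V0=-16.7501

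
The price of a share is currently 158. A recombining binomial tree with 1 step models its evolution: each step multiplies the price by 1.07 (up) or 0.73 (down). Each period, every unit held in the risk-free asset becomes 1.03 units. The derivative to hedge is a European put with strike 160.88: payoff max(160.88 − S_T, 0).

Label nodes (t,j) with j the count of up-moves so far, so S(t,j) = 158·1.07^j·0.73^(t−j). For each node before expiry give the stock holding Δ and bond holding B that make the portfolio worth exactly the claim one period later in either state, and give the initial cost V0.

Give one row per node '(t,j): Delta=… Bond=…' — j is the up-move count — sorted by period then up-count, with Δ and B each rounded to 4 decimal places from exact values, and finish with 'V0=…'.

(0,0): Delta=-0.8477 Bond=139.1428
V0=5.2016

Under the risk-neutral measure, an up-move has probability p* = (R−d)/(u−d) = 0.8824 and values discount at R = 1.03.
Payoff layer (t=1): V(1,0)=45.5400, V(1,1)=0.0000
Node (0,0) S=158.0000: V=(p*·0.0000+(1−p*)·45.5400)/1.03=5.2016; Δ=(0.0000−45.5400)/(169.0600−115.3400)=-0.8477; B=V−Δ·S=139.1428
Self-financing check: at every node Δ·S+B equals the discounted successor values.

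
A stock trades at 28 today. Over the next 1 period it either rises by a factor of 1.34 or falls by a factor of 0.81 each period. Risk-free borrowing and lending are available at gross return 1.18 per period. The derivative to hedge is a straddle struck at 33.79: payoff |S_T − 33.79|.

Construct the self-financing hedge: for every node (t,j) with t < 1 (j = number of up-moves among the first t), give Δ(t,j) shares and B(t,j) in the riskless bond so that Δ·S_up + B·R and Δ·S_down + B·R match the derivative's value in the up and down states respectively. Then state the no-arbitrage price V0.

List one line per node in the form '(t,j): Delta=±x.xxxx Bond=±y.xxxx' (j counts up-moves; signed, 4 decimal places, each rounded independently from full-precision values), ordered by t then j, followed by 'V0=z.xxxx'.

(0,0): Delta=-0.4973 Bond=18.9736
V0=5.0491

Under the risk-neutral measure, an up-move has probability p* = (R−d)/(u−d) = 0.6981 and values discount at R = 1.18.
At expiry t=1: V(1,0)=11.1100, V(1,1)=3.7300
(0,0): S=28.0000. Δ = (V_up−V_dn)/(S_up−S_dn) = (3.7300−11.1100)/(37.5200−22.6800) = -0.4973. V = [p*·3.7300 + (1−p*)·11.1100]/1.18 = 5.0491. B = V − Δ·S = 18.9736.
Check: Δ(0,0)·S0 + B(0,0) = 5.0491 = V0.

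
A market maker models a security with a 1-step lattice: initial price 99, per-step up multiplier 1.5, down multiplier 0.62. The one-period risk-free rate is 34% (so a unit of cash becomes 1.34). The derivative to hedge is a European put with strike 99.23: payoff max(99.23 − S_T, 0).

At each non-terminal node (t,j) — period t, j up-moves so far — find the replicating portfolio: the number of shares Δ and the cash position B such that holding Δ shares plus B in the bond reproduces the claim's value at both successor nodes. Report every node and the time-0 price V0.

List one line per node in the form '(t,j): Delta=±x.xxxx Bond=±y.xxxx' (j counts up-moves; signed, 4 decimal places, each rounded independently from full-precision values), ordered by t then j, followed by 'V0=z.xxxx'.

Risk-neutral probability p* = (R−d)/(u−d) = (1.34−0.62)/(1.5−0.62) = 0.8182.
Payoff layer (t=1): V(1,0)=37.8500, V(1,1)=0.0000
Node (0,0) S=99.0000: V=(p*·0.0000+(1−p*)·37.8500)/1.34=5.1357; Δ=(0.0000−37.8500)/(148.5000−61.3800)=-0.4345; B=V−Δ·S=48.1470
The time-0 hedge costs 5.1357, which is the no-arbitrage price.

(0,0): Delta=-0.4345 Bond=48.1470
V0=5.1357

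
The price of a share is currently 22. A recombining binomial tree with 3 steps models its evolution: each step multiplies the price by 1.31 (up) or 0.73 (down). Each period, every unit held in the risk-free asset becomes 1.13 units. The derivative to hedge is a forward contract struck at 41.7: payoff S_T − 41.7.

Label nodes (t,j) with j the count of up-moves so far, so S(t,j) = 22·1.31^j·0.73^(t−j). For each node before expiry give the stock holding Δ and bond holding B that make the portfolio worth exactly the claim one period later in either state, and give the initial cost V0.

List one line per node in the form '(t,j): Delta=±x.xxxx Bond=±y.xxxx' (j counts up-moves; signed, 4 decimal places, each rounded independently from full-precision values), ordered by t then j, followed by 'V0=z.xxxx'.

(0,0): Delta=1.0000 Bond=-28.9002
(1,0): Delta=1.0000 Bond=-32.6572
(1,1): Delta=1.0000 Bond=-32.6572
(2,0): Delta=1.0000 Bond=-36.9027
(2,1): Delta=1.0000 Bond=-36.9027
(2,2): Delta=1.0000 Bond=-36.9027
V0=-6.9002

Under the risk-neutral measure, an up-move has probability p* = (R−d)/(u−d) = 0.6897 and values discount at R = 1.13.
Terminal payoffs: V(3,0)=-33.1416, V(3,1)=-26.3418, V(3,2)=-14.1394, V(3,3)=7.7580
Node (2,0) S=11.7238: V=(p*·-26.3418+(1−p*)·-33.1416)/1.13=-25.1789; Δ=(-26.3418−-33.1416)/(15.3582−8.5584)=1.0000; B=V−Δ·S=-36.9027
Node (2,1) S=21.0386: V=(p*·-14.1394+(1−p*)·-26.3418)/1.13=-15.8641; Δ=(-14.1394−-26.3418)/(27.5606−15.3582)=1.0000; B=V−Δ·S=-36.9027
Node (2,2) S=37.7542: V=(p*·7.7580+(1−p*)·-14.1394)/1.13=0.8515; Δ=(7.7580−-14.1394)/(49.4580−27.5606)=1.0000; B=V−Δ·S=-36.9027
Node (1,0) S=16.0600: V=(p*·-15.8641+(1−p*)·-25.1789)/1.13=-16.5972; Δ=(-15.8641−-25.1789)/(21.0386−11.7238)=1.0000; B=V−Δ·S=-32.6572
Node (1,1) S=28.8200: V=(p*·0.8515+(1−p*)·-15.8641)/1.13=-3.8372; Δ=(0.8515−-15.8641)/(37.7542−21.0386)=1.0000; B=V−Δ·S=-32.6572
Node (0,0) S=22.0000: V=(p*·-3.8372+(1−p*)·-16.5972)/1.13=-6.9002; Δ=(-3.8372−-16.5972)/(28.8200−16.0600)=1.0000; B=V−Δ·S=-28.9002
The time-0 hedge costs -6.9002, which is the no-arbitrage price.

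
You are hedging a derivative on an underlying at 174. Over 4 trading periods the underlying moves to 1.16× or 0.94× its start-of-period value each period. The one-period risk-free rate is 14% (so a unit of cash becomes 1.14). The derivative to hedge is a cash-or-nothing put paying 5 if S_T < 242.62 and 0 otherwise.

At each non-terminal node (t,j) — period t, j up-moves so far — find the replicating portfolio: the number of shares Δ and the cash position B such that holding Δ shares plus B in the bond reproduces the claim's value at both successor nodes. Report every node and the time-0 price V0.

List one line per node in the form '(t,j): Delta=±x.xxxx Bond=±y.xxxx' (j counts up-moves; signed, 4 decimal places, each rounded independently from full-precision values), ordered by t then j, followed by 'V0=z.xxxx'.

The replicating-portfolio and risk-neutral prices coincide; use p* = (1.14−0.94)/(1.16−0.94) = 0.9091 for the latter.
Payoff layer (t=4): V(4,0)=5.0000, V(4,1)=5.0000, V(4,2)=5.0000, V(4,3)=0.0000, V(4,4)=0.0000
(3,0): S=144.5216. Δ = (V_up−V_dn)/(S_up−S_dn) = (5.0000−5.0000)/(167.6451−135.8503) = 0.0000. V = [p*·5.0000 + (1−p*)·5.0000]/1.14 = 4.3860. B = V − Δ·S = 4.3860.
(3,1): S=178.3458. Δ = (V_up−V_dn)/(S_up−S_dn) = (5.0000−5.0000)/(206.8812−167.6451) = 0.0000. V = [p*·5.0000 + (1−p*)·5.0000]/1.14 = 4.3860. B = V − Δ·S = 4.3860.
(3,2): S=220.0863. Δ = (V_up−V_dn)/(S_up−S_dn) = (0.0000−5.0000)/(255.3001−206.8812) = -0.1033. V = [p*·0.0000 + (1−p*)·5.0000]/1.14 = 0.3987. B = V − Δ·S = 23.1260.
(3,3): S=271.5959. Δ = (V_up−V_dn)/(S_up−S_dn) = (0.0000−0.0000)/(315.0512−255.3001) = 0.0000. V = [p*·0.0000 + (1−p*)·0.0000]/1.14 = 0.0000. B = V − Δ·S = 0.0000.
(2,0): S=153.7464. Δ = (V_up−V_dn)/(S_up−S_dn) = (4.3860−4.3860)/(178.3458−144.5216) = 0.0000. V = [p*·4.3860 + (1−p*)·4.3860]/1.14 = 3.8473. B = V − Δ·S = 3.8473.
(2,1): S=189.7296. Δ = (V_up−V_dn)/(S_up−S_dn) = (0.3987−4.3860)/(220.0863−178.3458) = -0.0955. V = [p*·0.3987 + (1−p*)·4.3860]/1.14 = 0.6677. B = V − Δ·S = 18.7915.
(2,2): S=234.1344. Δ = (V_up−V_dn)/(S_up−S_dn) = (0.0000−0.3987)/(271.5959−220.0863) = -0.0077. V = [p*·0.0000 + (1−p*)·0.3987]/1.14 = 0.0318. B = V − Δ·S = 1.8442.
(1,0): S=163.5600. Δ = (V_up−V_dn)/(S_up−S_dn) = (0.6677−3.8473)/(189.7296−153.7464) = -0.0884. V = [p*·0.6677 + (1−p*)·3.8473]/1.14 = 0.8393. B = V − Δ·S = 15.2921.
(1,1): S=201.8400. Δ = (V_up−V_dn)/(S_up−S_dn) = (0.0318−0.6677)/(234.1344−189.7296) = -0.0143. V = [p*·0.0318 + (1−p*)·0.6677]/1.14 = 0.0786. B = V − Δ·S = 2.9692.
(0,0): S=174.0000. Δ = (V_up−V_dn)/(S_up−S_dn) = (0.0786−0.8393)/(201.8400−163.5600) = -0.0199. V = [p*·0.0786 + (1−p*)·0.8393]/1.14 = 0.1296. B = V − Δ·S = 3.5872.
The time-0 hedge costs 0.1296, which is the no-arbitrage price.

(0,0): Delta=-0.0199 Bond=3.5872
(1,0): Delta=-0.0884 Bond=15.2921
(1,1): Delta=-0.0143 Bond=2.9692
(2,0): Delta=0.0000 Bond=3.8473
(2,1): Delta=-0.0955 Bond=18.7915
(2,2): Delta=-0.0077 Bond=1.8442
(3,0): Delta=0.0000 Bond=4.3860
(3,1): Delta=0.0000 Bond=4.3860
(3,2): Delta=-0.1033 Bond=23.1260
(3,3): Delta=0.0000 Bond=0.0000
V0=0.1296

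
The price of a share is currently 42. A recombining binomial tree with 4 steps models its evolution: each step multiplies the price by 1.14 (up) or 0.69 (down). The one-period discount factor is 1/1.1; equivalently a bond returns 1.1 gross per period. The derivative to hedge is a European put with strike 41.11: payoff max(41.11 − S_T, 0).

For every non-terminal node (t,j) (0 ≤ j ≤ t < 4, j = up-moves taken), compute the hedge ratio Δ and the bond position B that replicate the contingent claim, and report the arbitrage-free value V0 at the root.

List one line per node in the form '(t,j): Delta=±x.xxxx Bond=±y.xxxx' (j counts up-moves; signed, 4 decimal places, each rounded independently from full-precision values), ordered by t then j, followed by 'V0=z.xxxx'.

(0,0): Delta=-0.1421 Bond=6.4187
(1,0): Delta=-0.9040 Bond=29.1411
(1,1): Delta=-0.0971 Bond=4.9063
(2,0): Delta=-1.0000 Bond=33.9752
(2,1): Delta=-0.8983 Bond=31.8679
(2,2): Delta=-0.0498 Bond=2.8144
(3,0): Delta=-1.0000 Bond=37.3727
(3,1): Delta=-1.0000 Bond=37.3727
(3,2): Delta=-0.8923 Bond=34.8286
(3,3): Delta=0.0000 Bond=0.0000
V0=0.4522

No-arbitrage ⇒ martingale measure with p* = (R−d)/(u−d) = 0.9111.
Terminal values V(4,·): V(4,0)=31.5898, V(4,1)=25.3810, V(4,2)=15.1229, V(4,3)=0.0000, V(4,4)=0.0000
Node (3,0) S=13.7974: V=(p*·25.3810+(1−p*)·31.5898)/1.1=23.5753; Δ=(25.3810−31.5898)/(15.7290−9.5202)=-1.0000; B=V−Δ·S=37.3727
Node (3,1) S=22.7957: V=(p*·15.1229+(1−p*)·25.3810)/1.1=14.5771; Δ=(15.1229−25.3810)/(25.9871−15.7290)=-1.0000; B=V−Δ·S=37.3727
Node (3,2) S=37.6624: V=(p*·0.0000+(1−p*)·15.1229)/1.1=1.2221; Δ=(0.0000−15.1229)/(42.9351−25.9871)=-0.8923; B=V−Δ·S=34.8286
Node (3,3) S=62.2248: V=(p*·0.0000+(1−p*)·0.0000)/1.1=0.0000; Δ=(0.0000−0.0000)/(70.9363−42.9351)=0.0000; B=V−Δ·S=0.0000
Node (2,0) S=19.9962: V=(p*·14.5771+(1−p*)·23.5753)/1.1=13.9790; Δ=(14.5771−23.5753)/(22.7957−13.7974)=-1.0000; B=V−Δ·S=33.9752
Node (2,1) S=33.0372: V=(p*·1.2221+(1−p*)·14.5771)/1.1=2.1902; Δ=(1.2221−14.5771)/(37.6624−22.7957)=-0.8983; B=V−Δ·S=31.8679
Node (2,2) S=54.5832: V=(p*·0.0000+(1−p*)·1.2221)/1.1=0.0988; Δ=(0.0000−1.2221)/(62.2248−37.6624)=-0.0498; B=V−Δ·S=2.8144
Node (1,0) S=28.9800: V=(p*·2.1902+(1−p*)·13.9790)/1.1=2.9437; Δ=(2.1902−13.9790)/(33.0372−19.9962)=-0.9040; B=V−Δ·S=29.1411
Node (1,1) S=47.8800: V=(p*·0.0988+(1−p*)·2.1902)/1.1=0.2588; Δ=(0.0988−2.1902)/(54.5832−33.0372)=-0.0971; B=V−Δ·S=4.9063
Node (0,0) S=42.0000: V=(p*·0.2588+(1−p*)·2.9437)/1.1=0.4522; Δ=(0.2588−2.9437)/(47.8800−28.9800)=-0.1421; B=V−Δ·S=6.4187
Check: Δ(0,0)·S0 + B(0,0) = 0.4522 = V0.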